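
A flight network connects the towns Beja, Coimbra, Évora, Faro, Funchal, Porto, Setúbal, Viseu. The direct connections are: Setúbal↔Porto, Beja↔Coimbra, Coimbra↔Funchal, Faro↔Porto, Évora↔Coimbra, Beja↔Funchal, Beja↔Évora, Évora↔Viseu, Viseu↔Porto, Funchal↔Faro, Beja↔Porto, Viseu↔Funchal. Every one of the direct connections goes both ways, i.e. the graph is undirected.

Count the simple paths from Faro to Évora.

19

Faro–Funchal–Beja–Coimbra–Évora
Faro–Funchal–Beja–Évora
Faro–Funchal–Beja–Porto–Viseu–Évora
Faro–Funchal–Coimbra–Beja–Évora
Faro–Funchal–Coimbra–Beja–Porto–Viseu–Évora
Faro–Funchal–Coimbra–Évora
Faro–Funchal–Viseu–Évora
Faro–Funchal–Viseu–Porto–Beja–Coimbra–Évora
... and 11 more.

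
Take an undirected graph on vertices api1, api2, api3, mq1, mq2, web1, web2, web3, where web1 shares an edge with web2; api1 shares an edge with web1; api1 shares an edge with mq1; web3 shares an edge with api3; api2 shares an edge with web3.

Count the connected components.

From api1: component {api1, mq1, web1, web2}.
From api2: component {api2, api3, web3}.
From mq2: component {mq2}.
That's 3 components.

3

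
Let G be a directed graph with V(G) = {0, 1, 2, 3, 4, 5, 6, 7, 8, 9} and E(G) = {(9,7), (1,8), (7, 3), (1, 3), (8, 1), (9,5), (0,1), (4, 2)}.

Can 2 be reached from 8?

No

Explore from 8.
Distance 1: reach 1.
Distance 2: reach 3.
The search from 8 is exhausted; no directed path reaches 2.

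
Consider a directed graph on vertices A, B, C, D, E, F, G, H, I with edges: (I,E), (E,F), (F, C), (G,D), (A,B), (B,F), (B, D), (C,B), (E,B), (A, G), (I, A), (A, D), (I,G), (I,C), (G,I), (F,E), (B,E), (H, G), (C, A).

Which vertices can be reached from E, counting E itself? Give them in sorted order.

A, B, C, D, E, F, G, I

Start at E.
Its neighbours: B, F.
Then their neighbours: C, D.
Then next layer: A.
Then next layer: G.
Then next layer: I.
Nothing further is reachable.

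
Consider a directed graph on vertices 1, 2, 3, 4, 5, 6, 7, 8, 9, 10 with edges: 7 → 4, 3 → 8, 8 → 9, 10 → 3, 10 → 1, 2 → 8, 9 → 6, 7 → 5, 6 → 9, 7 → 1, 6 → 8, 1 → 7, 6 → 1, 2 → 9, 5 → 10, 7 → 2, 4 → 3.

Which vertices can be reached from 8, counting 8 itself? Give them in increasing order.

Start at 8.
Its neighbours: 9.
Then their neighbours: 6.
Then next layer: 1.
Then next layer: 7.
Then next layer: 2, 4, 5.
Then next layer: 3, 10.
Every vertex is now reached.

1, 2, 3, 4, 5, 6, 7, 8, 9, 10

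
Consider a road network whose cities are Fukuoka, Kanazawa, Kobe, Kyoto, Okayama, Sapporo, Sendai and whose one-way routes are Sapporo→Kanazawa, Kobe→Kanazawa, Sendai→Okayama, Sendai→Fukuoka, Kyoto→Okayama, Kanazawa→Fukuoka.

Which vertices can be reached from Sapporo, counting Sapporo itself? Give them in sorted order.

Fukuoka, Kanazawa, Sapporo

Start at Sapporo.
Its neighbours: Kanazawa.
Then their neighbours: Fukuoka.
Nothing further is reachable.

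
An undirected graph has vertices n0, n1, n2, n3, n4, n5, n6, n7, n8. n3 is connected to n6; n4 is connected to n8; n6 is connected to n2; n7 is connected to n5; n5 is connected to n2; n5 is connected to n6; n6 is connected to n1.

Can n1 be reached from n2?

Explore from n2.
Distance 1: reach n5, n6.
Distance 2: reach n1, n3, n7.
Found n1.

Yes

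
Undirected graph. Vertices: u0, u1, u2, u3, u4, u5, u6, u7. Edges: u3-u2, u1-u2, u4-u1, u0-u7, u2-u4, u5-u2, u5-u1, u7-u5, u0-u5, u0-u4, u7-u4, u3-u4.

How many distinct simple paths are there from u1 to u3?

u1–u2–u3
u1–u2–u4–u3
u1–u2–u5–u0–u4–u3
u1–u2–u5–u0–u7–u4–u3
u1–u2–u5–u7–u0–u4–u3
u1–u2–u5–u7–u4–u3
u1–u4–u0–u5–u2–u3
u1–u4–u0–u7–u5–u2–u3
... and 14 more.

22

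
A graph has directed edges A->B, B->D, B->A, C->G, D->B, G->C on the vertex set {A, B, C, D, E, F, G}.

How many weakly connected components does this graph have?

From A: component {A, B, D}.
From C: component {C, G}.
From E: component {E}.
From F: component {F}.
That's 4 components.

4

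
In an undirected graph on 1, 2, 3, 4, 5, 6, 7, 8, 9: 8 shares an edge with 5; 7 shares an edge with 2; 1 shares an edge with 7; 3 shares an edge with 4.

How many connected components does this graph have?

From 1: component {1, 2, 7}.
From 3: component {3, 4}.
From 5: component {5, 8}.
From 6: component {6}.
From 9: component {9}.
That's 5 components.

5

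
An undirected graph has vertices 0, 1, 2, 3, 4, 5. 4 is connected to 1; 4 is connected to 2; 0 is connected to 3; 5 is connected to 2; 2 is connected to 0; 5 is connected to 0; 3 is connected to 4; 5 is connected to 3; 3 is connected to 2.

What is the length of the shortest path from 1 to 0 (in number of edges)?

3

Distance 0: 1.
Distance 1: 4.
Distance 2: 2, 3.
Distance 3: 0, 5 — contains 0.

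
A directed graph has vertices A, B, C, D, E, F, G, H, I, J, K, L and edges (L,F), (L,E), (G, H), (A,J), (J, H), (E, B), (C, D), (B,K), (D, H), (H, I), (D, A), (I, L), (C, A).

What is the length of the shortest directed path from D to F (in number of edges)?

4

Distance 0: D.
Distance 1: A, H.
Distance 2: I, J.
Distance 3: L.
Distance 4: E, F — contains F.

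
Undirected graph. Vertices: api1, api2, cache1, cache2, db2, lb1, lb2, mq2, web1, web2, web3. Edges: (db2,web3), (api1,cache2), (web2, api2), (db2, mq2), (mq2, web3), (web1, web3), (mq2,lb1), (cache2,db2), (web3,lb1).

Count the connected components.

From api1: component {api1, cache2, db2, lb1, mq2, web1, web3}.
From api2: component {api2, web2}.
From cache1: component {cache1}.
From lb2: component {lb2}.
That's 4 components.

4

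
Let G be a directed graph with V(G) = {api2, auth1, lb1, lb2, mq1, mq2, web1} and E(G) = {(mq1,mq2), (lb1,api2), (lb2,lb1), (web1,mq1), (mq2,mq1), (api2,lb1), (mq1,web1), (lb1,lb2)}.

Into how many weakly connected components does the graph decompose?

3

From api2: component {api2, lb1, lb2}.
From auth1: component {auth1}.
From mq1: component {mq1, mq2, web1}.
That's 3 components.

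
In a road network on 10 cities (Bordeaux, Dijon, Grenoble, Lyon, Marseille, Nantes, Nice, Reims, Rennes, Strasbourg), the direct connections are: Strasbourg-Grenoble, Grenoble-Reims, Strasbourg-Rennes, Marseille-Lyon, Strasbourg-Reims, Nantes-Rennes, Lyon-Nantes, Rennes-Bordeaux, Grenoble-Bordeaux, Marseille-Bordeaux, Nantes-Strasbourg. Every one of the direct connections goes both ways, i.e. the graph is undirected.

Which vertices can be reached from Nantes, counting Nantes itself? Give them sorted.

Start at Nantes.
Its neighbours: Lyon, Rennes, Strasbourg.
Then their neighbours: Bordeaux, Grenoble, Marseille, Reims.
Nothing further is reachable.

Bordeaux, Grenoble, Lyon, Marseille, Nantes, Reims, Rennes, Strasbourg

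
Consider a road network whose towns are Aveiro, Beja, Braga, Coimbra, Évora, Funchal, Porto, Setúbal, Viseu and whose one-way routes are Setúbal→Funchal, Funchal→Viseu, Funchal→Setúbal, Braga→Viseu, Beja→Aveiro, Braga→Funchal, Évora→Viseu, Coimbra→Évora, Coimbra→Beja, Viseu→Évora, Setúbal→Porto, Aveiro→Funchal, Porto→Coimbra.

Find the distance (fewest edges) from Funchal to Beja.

Distance 0: Funchal.
Distance 1: Setúbal, Viseu.
Distance 2: Évora, Porto.
Distance 3: Coimbra.
Distance 4: Beja — contains Beja.

4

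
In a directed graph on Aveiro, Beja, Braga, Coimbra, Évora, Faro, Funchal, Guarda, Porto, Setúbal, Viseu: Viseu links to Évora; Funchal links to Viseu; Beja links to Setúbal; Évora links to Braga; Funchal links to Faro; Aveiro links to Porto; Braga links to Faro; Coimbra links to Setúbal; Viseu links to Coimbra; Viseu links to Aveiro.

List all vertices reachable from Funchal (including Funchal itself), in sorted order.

Aveiro, Braga, Coimbra, Évora, Faro, Funchal, Porto, Setúbal, Viseu

Start at Funchal.
Its neighbours: Faro, Viseu.
Then their neighbours: Aveiro, Coimbra, Évora.
Then next layer: Braga, Porto, Setúbal.
Nothing further is reachable.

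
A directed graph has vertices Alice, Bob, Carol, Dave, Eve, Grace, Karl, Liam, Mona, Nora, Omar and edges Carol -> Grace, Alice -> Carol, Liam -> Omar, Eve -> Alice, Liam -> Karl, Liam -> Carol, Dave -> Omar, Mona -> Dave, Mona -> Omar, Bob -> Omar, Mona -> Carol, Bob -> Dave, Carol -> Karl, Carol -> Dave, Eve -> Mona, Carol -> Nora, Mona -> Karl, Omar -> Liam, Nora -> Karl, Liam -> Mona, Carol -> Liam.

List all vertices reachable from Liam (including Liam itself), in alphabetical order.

Start at Liam.
Its neighbours: Carol, Karl, Mona, Omar.
Then their neighbours: Dave, Grace, Nora.
Nothing further is reachable.

Carol, Dave, Grace, Karl, Liam, Mona, Nora, Omar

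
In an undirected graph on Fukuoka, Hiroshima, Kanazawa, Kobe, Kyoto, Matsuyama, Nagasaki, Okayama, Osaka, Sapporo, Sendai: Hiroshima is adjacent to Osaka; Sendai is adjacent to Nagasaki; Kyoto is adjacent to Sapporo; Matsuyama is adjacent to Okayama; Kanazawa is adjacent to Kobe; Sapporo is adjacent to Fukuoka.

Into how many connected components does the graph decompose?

5

From Fukuoka: component {Fukuoka, Kyoto, Sapporo}.
From Hiroshima: component {Hiroshima, Osaka}.
From Kanazawa: component {Kanazawa, Kobe}.
From Matsuyama: component {Matsuyama, Okayama}.
From Nagasaki: component {Nagasaki, Sendai}.
That's 5 components.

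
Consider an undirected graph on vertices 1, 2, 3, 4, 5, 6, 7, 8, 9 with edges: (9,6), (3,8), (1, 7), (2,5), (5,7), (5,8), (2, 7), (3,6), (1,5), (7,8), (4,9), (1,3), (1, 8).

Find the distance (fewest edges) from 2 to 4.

Distance 0: 2.
Distance 1: 5, 7.
Distance 2: 1, 8.
Distance 3: 3.
Distance 4: 6.
Distance 5: 9.
Distance 6: 4 — contains 4.

6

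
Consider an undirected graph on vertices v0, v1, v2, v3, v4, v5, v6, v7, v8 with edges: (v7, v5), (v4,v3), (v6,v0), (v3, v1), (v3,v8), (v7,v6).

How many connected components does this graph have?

3

From v0: component {v0, v5, v6, v7}.
From v1: component {v1, v3, v4, v8}.
From v2: component {v2}.
That's 3 components.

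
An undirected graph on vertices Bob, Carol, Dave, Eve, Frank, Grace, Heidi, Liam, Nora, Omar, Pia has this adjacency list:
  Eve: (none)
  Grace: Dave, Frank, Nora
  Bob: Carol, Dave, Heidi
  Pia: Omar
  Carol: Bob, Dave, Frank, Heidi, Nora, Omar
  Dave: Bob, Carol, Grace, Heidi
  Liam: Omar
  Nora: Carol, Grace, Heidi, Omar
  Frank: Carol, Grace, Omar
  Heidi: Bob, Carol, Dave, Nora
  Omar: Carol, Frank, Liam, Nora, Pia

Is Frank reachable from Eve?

No

Eve has no edges, so nothing is reachable from it.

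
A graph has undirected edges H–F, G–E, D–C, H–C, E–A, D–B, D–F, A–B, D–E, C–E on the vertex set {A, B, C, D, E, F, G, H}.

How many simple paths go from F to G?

F–D–B–A–E–G
F–D–C–E–G
F–D–E–G
F–H–C–D–B–A–E–G
F–H–C–D–E–G
F–H–C–E–G

6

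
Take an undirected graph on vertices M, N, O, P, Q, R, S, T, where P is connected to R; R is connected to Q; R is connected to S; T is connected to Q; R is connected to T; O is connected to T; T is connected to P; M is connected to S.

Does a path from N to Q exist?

N has no edges, so nothing is reachable from it.

No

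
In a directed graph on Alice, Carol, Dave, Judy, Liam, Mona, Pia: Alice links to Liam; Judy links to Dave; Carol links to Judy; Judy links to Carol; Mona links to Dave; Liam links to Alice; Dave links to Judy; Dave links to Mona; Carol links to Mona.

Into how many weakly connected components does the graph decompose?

3

From Alice: component {Alice, Liam}.
From Carol: component {Carol, Dave, Judy, Mona}.
From Pia: component {Pia}.
That's 3 components.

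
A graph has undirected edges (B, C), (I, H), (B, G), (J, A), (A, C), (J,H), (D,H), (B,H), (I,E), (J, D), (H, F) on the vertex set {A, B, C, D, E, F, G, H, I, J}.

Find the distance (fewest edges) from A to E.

4

Distance 0: A.
Distance 1: C, J.
Distance 2: B, D, H.
Distance 3: F, G, I.
Distance 4: E — contains E.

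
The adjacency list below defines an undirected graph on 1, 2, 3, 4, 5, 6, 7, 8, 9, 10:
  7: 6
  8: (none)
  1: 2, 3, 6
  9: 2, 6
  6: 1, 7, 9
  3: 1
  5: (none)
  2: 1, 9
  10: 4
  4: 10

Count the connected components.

4

From 1: component {1, 2, 3, 6, 7, 9}.
From 4: component {4, 10}.
From 5: component {5}.
From 8: component {8}.
That's 4 components.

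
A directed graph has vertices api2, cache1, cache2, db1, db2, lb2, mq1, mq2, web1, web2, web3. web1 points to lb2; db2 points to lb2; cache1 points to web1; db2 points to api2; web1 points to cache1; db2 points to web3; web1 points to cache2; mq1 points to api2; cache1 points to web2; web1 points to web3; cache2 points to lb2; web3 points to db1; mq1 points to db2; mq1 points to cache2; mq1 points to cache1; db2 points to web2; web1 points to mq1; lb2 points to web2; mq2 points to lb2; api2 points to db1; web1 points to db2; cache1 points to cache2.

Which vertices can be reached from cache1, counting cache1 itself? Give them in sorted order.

Start at cache1.
Its neighbours: cache2, web1, web2.
Then their neighbours: db2, lb2, mq1, web3.
Then next layer: api2, db1.
Nothing further is reachable.

api2, cache1, cache2, db1, db2, lb2, mq1, web1, web2, web3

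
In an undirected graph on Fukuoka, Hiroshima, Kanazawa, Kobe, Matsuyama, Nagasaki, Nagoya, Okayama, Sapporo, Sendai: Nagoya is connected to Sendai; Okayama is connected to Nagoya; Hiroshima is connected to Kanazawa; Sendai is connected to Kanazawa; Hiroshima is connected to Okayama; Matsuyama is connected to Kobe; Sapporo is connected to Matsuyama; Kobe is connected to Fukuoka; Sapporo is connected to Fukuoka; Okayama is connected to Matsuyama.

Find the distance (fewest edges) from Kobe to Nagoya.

Distance 0: Kobe.
Distance 1: Fukuoka, Matsuyama.
Distance 2: Okayama, Sapporo.
Distance 3: Hiroshima, Nagoya — contains Nagoya.

3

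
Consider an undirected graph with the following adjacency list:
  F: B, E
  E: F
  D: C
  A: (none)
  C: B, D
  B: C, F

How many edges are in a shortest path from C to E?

3

Distance 0: C.
Distance 1: B, D.
Distance 2: F.
Distance 3: E — contains E.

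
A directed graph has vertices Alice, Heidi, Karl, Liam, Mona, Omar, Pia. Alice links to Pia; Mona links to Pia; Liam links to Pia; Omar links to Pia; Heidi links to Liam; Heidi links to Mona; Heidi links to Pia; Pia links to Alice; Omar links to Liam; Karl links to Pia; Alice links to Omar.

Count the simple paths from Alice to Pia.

3

Alice→Omar→Liam→Pia
Alice→Omar→Pia
Alice→Pia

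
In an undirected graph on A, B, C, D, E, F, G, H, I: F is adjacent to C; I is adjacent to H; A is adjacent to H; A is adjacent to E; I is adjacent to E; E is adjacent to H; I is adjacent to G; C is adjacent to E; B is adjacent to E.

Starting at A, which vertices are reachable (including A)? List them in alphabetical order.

A, B, C, E, F, G, H, I

Start at A.
Its neighbours: E, H.
Then their neighbours: B, C, I.
Then next layer: F, G.
Nothing further is reachable.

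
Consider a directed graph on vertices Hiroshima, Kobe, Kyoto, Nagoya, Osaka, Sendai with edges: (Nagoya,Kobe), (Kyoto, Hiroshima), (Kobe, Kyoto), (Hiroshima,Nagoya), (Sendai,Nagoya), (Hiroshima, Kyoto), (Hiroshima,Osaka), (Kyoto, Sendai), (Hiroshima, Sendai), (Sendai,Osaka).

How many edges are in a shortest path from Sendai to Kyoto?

3

Distance 0: Sendai.
Distance 1: Nagoya, Osaka.
Distance 2: Kobe.
Distance 3: Kyoto — contains Kyoto.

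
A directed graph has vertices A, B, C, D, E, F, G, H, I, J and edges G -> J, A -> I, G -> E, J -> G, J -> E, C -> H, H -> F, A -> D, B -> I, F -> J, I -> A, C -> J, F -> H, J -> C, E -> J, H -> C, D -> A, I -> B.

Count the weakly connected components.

2

From A: component {A, B, D, I}.
From C: component {C, E, F, G, H, J}.
That's 2 components.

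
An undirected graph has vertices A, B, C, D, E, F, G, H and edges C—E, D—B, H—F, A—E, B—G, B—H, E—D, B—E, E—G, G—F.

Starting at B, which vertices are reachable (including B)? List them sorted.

Start at B.
Its neighbours: D, E, G, H.
Then their neighbours: A, C, F.
Every vertex is now reached.

A, B, C, D, E, F, G, H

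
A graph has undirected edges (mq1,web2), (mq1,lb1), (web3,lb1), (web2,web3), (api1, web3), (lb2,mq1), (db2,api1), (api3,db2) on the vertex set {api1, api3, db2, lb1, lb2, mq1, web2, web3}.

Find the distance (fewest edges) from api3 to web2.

Distance 0: api3.
Distance 1: db2.
Distance 2: api1.
Distance 3: web3.
Distance 4: lb1, web2 — contains web2.

4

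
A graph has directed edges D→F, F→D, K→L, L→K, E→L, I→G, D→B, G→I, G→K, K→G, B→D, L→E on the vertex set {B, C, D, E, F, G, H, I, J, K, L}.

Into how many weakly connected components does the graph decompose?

From B: component {B, D, F}.
From C: component {C}.
From E: component {E, G, I, K, L}.
From H: component {H}.
From J: component {J}.
That's 5 components.

5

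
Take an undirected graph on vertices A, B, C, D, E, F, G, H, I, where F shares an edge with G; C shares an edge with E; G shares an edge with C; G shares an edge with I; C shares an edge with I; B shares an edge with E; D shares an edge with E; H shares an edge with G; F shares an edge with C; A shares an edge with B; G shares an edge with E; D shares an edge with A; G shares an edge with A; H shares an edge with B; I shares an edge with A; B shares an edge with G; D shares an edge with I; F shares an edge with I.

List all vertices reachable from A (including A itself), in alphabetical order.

Start at A.
Its neighbours: B, D, G, I.
Then their neighbours: C, E, F, H.
Every vertex is now reached.

A, B, C, D, E, F, G, H, I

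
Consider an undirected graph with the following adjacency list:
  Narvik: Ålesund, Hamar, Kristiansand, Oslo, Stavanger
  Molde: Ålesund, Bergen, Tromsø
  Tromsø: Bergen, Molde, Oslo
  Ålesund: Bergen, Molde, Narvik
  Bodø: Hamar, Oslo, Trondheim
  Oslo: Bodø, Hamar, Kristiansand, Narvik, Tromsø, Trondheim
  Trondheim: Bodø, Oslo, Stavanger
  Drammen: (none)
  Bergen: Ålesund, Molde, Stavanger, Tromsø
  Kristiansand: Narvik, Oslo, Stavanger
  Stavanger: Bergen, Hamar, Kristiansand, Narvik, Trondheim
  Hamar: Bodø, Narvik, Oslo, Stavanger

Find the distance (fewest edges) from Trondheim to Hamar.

2

Distance 0: Trondheim.
Distance 1: Bodø, Oslo, Stavanger.
Distance 2: Bergen, Hamar, Kristiansand, Narvik, Tromsø — contains Hamar.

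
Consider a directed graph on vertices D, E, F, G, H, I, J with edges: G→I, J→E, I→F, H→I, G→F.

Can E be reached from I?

Explore from I.
Distance 1: reach F.
The search from I is exhausted; no directed path reaches E.

No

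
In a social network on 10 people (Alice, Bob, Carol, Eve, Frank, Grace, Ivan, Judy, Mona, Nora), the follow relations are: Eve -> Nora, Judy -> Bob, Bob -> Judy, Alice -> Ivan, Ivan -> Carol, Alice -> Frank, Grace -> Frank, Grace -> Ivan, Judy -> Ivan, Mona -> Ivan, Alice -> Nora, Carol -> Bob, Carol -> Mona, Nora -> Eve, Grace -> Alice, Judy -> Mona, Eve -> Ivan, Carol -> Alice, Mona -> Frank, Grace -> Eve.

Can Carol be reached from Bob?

Explore from Bob.
Distance 1: reach Judy.
Distance 2: reach Ivan, Mona.
Distance 3: reach Carol, Frank.
Found Carol.

Yes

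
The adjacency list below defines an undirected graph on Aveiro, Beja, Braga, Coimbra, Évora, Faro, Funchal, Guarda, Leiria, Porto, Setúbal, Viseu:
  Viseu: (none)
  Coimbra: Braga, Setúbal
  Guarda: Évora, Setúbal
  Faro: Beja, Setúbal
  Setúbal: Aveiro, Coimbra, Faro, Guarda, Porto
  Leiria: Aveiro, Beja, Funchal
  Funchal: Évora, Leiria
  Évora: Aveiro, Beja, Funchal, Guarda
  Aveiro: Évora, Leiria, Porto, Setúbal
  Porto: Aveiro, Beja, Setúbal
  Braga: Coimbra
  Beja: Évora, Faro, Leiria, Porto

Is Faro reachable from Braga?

Yes

Explore from Braga.
Distance 1: reach Coimbra.
Distance 2: reach Setúbal.
Distance 3: reach Aveiro, Faro, Guarda, Porto.
Found Faro.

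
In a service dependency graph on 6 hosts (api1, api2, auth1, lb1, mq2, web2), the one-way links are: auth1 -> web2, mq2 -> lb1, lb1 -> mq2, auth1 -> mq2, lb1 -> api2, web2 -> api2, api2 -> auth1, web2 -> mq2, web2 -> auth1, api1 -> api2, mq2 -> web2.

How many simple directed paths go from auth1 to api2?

4

auth1→mq2→lb1→api2
auth1→mq2→web2→api2
auth1→web2→api2
auth1→web2→mq2→lb1→api2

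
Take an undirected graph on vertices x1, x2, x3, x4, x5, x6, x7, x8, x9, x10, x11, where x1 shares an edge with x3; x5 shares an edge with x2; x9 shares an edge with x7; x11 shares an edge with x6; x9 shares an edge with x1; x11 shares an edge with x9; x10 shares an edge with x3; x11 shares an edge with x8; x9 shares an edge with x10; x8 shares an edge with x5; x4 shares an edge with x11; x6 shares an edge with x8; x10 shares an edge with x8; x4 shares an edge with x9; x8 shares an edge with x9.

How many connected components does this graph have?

From x1: component {x1, x2, x3, x4, x5, x6, x7, x8, x9, x10, x11}.
That's 1 component.

1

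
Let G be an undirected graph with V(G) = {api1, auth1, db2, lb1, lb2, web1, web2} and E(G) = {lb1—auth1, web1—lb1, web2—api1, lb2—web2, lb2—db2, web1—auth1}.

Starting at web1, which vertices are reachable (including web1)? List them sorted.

Start at web1.
Its neighbours: auth1, lb1.
Nothing further is reachable.

auth1, lb1, web1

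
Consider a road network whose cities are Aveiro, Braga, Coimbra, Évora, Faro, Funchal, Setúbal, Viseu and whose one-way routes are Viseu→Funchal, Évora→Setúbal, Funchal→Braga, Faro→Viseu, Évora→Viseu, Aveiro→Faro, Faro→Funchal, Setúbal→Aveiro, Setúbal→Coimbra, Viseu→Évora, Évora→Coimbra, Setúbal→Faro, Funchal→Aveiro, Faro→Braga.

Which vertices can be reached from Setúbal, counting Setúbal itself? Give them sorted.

Aveiro, Braga, Coimbra, Évora, Faro, Funchal, Setúbal, Viseu

Start at Setúbal.
Its neighbours: Aveiro, Coimbra, Faro.
Then their neighbours: Braga, Funchal, Viseu.
Then next layer: Évora.
Every vertex is now reached.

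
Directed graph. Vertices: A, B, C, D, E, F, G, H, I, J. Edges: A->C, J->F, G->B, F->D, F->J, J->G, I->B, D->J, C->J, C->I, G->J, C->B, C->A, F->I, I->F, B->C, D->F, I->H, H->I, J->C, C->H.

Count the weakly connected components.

From A: component {A, B, C, D, F, G, H, I, J}.
From E: component {E}.
That's 2 components.

2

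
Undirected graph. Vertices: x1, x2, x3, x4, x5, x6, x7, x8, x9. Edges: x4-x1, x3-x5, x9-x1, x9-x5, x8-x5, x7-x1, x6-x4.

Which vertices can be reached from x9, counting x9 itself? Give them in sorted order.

x1, x3, x4, x5, x6, x7, x8, x9

Start at x9.
Its neighbours: x1, x5.
Then their neighbours: x3, x4, x7, x8.
Then next layer: x6.
Nothing further is reachable.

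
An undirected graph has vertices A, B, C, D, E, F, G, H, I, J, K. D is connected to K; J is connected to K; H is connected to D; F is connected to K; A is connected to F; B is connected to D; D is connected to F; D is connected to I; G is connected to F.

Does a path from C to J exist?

C has no edges, so nothing is reachable from it.

No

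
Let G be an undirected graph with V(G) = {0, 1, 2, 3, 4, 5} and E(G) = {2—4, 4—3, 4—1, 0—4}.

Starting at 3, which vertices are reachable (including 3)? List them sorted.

Start at 3.
Its neighbours: 4.
Then their neighbours: 0, 1, 2.
Nothing further is reachable.

0, 1, 2, 3, 4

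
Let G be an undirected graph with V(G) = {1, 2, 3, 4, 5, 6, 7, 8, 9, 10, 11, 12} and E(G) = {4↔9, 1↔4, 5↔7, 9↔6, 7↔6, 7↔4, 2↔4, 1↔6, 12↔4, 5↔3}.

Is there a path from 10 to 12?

10 has no edges, so nothing is reachable from it.

No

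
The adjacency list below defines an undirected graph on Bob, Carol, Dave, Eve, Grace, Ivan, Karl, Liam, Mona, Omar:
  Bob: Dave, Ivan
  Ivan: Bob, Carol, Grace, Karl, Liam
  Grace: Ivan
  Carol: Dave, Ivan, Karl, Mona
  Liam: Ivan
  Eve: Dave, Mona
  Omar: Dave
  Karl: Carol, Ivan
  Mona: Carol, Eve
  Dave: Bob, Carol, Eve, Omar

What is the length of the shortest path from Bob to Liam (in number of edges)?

2

Distance 0: Bob.
Distance 1: Dave, Ivan.
Distance 2: Carol, Eve, Grace, Karl, Liam, Omar — contains Liam.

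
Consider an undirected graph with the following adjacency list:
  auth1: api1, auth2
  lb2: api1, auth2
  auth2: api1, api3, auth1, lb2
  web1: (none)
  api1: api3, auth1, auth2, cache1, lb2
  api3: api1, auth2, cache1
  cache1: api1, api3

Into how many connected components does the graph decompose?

2

From api1: component {api1, api3, auth1, auth2, cache1, lb2}.
From web1: component {web1}.
That's 2 components.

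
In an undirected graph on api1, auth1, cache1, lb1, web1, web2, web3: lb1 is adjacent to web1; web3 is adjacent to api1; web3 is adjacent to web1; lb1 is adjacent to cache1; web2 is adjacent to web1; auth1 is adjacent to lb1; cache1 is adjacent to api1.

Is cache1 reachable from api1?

Explore from api1.
Distance 1: reach cache1, web3.
Found cache1.

Yes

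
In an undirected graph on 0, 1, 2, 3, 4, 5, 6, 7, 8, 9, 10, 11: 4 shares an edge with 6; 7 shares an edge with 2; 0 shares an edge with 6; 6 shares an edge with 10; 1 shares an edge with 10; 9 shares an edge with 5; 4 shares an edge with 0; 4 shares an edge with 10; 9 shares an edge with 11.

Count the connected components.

From 0: component {0, 1, 4, 6, 10}.
From 2: component {2, 7}.
From 3: component {3}.
From 5: component {5, 9, 11}.
From 8: component {8}.
That's 5 components.

5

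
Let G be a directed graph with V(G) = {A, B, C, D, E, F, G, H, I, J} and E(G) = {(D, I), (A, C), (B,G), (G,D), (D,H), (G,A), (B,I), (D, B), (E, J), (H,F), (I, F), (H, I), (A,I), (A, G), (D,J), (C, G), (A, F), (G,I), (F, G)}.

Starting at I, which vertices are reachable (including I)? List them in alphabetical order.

A, B, C, D, F, G, H, I, J

Start at I.
Its neighbours: F.
Then their neighbours: G.
Then next layer: A, D.
Then next layer: B, C, H, J.
Nothing further is reachable.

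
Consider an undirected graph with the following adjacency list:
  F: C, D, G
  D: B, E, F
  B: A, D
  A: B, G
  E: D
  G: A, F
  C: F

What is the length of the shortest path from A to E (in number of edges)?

3

Distance 0: A.
Distance 1: B, G.
Distance 2: D, F.
Distance 3: C, E — contains E.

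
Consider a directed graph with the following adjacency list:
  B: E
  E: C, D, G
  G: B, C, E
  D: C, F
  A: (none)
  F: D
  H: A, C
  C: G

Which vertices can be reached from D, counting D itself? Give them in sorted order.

B, C, D, E, F, G

Start at D.
Its neighbours: C, F.
Then their neighbours: G.
Then next layer: B, E.
Nothing further is reachable.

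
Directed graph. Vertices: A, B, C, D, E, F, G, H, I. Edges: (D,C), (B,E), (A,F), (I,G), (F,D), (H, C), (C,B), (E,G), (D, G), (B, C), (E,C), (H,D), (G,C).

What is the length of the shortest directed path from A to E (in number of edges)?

5

Distance 0: A.
Distance 1: F.
Distance 2: D.
Distance 3: C, G.
Distance 4: B.
Distance 5: E — contains E.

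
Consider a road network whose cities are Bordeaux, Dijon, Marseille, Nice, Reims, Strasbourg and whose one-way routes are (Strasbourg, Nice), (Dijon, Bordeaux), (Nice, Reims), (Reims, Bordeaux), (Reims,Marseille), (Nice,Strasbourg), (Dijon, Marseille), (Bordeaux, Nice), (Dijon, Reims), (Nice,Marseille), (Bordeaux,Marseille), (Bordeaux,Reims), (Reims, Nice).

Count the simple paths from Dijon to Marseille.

Dijon→Bordeaux→Marseille
Dijon→Bordeaux→Nice→Marseille
Dijon→Bordeaux→Nice→Reims→Marseille
Dijon→Bordeaux→Reims→Marseille
Dijon→Bordeaux→Reims→Nice→Marseille
Dijon→Marseille
Dijon→Reims→Bordeaux→Marseille
Dijon→Reims→Bordeaux→Nice→Marseille
Dijon→Reims→Marseille
Dijon→Reims→Nice→Marseille

10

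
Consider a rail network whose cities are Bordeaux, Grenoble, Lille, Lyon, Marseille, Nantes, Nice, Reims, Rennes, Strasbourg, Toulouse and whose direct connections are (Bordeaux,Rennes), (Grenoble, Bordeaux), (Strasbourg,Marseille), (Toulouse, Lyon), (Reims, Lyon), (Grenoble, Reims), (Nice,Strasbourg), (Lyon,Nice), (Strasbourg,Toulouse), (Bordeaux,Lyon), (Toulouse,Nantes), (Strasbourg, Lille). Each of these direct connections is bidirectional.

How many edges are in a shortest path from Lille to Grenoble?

5

Distance 0: Lille.
Distance 1: Strasbourg.
Distance 2: Marseille, Nice, Toulouse.
Distance 3: Lyon, Nantes.
Distance 4: Bordeaux, Reims.
Distance 5: Grenoble, Rennes — contains Grenoble.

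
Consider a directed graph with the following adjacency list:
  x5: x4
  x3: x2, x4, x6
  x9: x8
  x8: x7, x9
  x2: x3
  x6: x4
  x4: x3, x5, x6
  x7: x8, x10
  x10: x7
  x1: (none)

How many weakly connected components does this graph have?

3

From x1: component {x1}.
From x2: component {x2, x3, x4, x5, x6}.
From x7: component {x7, x8, x9, x10}.
That's 3 components.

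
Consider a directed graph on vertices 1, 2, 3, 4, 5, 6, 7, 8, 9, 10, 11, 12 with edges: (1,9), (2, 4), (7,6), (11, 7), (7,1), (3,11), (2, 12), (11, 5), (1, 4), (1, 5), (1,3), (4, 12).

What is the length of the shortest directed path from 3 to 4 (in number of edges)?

4

Distance 0: 3.
Distance 1: 11.
Distance 2: 5, 7.
Distance 3: 1, 6.
Distance 4: 4, 9 — contains 4.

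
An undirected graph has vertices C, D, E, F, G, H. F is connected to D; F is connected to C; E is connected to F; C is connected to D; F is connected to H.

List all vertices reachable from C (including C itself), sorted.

Start at C.
Its neighbours: D, F.
Then their neighbours: E, H.
Nothing further is reachable.

C, D, E, F, H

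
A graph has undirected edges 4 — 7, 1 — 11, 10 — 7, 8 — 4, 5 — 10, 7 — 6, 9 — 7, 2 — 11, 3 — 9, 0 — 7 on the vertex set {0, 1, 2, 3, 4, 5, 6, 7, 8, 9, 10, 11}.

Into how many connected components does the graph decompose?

From 0: component {0, 3, 4, 5, 6, 7, 8, 9, 10}.
From 1: component {1, 2, 11}.
That's 2 components.

2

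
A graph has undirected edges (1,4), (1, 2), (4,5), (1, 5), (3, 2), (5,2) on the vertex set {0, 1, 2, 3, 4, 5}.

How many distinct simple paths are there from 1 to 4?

3

1–2–5–4
1–4
1–5–4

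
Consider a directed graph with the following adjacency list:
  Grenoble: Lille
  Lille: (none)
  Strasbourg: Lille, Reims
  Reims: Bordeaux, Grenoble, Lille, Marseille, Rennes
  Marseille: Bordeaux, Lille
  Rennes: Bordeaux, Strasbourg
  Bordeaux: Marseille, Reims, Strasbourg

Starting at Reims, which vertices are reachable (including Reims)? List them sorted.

Bordeaux, Grenoble, Lille, Marseille, Reims, Rennes, Strasbourg

Start at Reims.
Its neighbours: Bordeaux, Grenoble, Lille, Marseille, Rennes.
Then their neighbours: Strasbourg.
Every vertex is now reached.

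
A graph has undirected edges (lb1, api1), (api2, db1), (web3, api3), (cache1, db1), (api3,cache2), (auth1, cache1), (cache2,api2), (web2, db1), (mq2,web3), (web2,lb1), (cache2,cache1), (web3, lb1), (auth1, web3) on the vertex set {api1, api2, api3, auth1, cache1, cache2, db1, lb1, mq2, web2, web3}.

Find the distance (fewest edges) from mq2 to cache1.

Distance 0: mq2.
Distance 1: web3.
Distance 2: api3, auth1, lb1.
Distance 3: api1, cache1, cache2, web2 — contains cache1.

3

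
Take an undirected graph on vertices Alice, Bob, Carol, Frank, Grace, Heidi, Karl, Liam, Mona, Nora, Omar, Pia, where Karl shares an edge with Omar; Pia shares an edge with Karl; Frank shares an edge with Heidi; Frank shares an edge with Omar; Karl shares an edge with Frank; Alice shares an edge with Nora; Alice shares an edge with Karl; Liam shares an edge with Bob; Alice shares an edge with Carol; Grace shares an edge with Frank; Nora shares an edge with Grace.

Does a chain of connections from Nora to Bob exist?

No

Explore from Nora.
Distance 1: reach Alice, Grace.
Distance 2: reach Carol, Frank, Karl.
Distance 3: reach Heidi, Omar, Pia.
The search is exhausted without reaching Bob; it lies in a different component.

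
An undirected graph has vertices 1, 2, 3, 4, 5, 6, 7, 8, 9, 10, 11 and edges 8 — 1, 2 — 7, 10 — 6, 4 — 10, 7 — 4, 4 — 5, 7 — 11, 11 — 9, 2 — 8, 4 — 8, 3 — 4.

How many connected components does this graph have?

1

From 1: component {1, 2, 3, 4, 5, 6, 7, 8, 9, 10, 11}.
That's 1 component.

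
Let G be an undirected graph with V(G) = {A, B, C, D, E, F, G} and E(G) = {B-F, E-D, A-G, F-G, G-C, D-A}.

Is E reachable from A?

Yes

Explore from A.
Distance 1: reach D, G.
Distance 2: reach C, E, F.
Found E.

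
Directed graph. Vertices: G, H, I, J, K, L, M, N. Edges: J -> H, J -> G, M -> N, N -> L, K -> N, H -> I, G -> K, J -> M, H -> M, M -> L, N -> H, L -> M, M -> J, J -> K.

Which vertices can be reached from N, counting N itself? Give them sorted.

G, H, I, J, K, L, M, N

Start at N.
Its neighbours: H, L.
Then their neighbours: I, M.
Then next layer: J.
Then next layer: G, K.
Every vertex is now reached.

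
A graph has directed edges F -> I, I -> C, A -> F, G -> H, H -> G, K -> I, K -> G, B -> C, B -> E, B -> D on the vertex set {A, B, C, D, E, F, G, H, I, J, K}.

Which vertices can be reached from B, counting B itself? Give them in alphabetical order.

Start at B.
Its neighbours: C, D, E.
Nothing further is reachable.

B, C, D, E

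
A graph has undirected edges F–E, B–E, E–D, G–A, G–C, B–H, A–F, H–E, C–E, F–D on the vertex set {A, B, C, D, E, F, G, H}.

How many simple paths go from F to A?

3

F–A
F–D–E–C–G–A
F–E–C–G–A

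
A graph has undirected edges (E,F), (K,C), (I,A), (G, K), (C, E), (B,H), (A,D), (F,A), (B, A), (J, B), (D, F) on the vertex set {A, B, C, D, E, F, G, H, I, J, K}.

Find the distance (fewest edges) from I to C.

Distance 0: I.
Distance 1: A.
Distance 2: B, D, F.
Distance 3: E, H, J.
Distance 4: C — contains C.

4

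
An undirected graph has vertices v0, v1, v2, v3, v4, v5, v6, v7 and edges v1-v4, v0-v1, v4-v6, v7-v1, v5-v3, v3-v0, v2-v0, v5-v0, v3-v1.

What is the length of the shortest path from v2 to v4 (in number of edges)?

3

Distance 0: v2.
Distance 1: v0.
Distance 2: v1, v3, v5.
Distance 3: v4, v7 — contains v4.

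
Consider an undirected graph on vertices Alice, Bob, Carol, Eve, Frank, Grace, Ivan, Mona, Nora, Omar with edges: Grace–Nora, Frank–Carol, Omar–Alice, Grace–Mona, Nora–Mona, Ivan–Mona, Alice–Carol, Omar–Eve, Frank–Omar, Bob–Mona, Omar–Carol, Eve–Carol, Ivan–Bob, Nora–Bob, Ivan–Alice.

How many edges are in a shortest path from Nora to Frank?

5

Distance 0: Nora.
Distance 1: Bob, Grace, Mona.
Distance 2: Ivan.
Distance 3: Alice.
Distance 4: Carol, Omar.
Distance 5: Eve, Frank — contains Frank.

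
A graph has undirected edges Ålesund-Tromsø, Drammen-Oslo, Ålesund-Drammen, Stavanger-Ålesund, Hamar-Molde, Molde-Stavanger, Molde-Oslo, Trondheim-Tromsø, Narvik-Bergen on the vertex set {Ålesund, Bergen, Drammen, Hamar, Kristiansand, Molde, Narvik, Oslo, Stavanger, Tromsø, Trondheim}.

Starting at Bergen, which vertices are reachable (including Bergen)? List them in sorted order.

Start at Bergen.
Its neighbours: Narvik.
Nothing further is reachable.

Bergen, Narvik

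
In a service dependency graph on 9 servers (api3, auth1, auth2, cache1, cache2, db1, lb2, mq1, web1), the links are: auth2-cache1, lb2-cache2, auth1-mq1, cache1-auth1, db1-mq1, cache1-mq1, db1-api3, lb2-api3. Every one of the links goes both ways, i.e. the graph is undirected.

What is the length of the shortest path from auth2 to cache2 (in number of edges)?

6

Distance 0: auth2.
Distance 1: cache1.
Distance 2: auth1, mq1.
Distance 3: db1.
Distance 4: api3.
Distance 5: lb2.
Distance 6: cache2 — contains cache2.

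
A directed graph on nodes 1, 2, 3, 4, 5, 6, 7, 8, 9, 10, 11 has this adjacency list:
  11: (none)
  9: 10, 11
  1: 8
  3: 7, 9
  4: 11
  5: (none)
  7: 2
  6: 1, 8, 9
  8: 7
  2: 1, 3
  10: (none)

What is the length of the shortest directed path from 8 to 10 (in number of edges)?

Distance 0: 8.
Distance 1: 7.
Distance 2: 2.
Distance 3: 1, 3.
Distance 4: 9.
Distance 5: 10, 11 — contains 10.

5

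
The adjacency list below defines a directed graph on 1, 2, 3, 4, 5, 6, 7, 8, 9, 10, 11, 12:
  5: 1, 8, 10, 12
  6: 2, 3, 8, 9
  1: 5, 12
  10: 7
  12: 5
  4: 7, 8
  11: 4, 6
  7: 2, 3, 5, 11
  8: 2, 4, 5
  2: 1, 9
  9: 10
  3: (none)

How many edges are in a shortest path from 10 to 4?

Distance 0: 10.
Distance 1: 7.
Distance 2: 2, 3, 5, 11.
Distance 3: 1, 4, 6, 8, 9, 12 — contains 4.

3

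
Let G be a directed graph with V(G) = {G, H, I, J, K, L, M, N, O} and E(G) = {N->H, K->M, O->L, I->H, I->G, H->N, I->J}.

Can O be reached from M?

No

M has no outgoing edges, so nothing is reachable from it.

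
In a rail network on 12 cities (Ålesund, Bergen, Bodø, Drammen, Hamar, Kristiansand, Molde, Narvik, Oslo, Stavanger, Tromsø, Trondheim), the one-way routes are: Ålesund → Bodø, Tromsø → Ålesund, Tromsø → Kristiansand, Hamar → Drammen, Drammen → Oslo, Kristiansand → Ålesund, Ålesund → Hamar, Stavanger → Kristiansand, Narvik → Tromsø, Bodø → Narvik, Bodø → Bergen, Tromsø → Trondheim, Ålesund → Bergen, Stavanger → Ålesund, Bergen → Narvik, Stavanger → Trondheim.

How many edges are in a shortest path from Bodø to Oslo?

Distance 0: Bodø.
Distance 1: Bergen, Narvik.
Distance 2: Tromsø.
Distance 3: Ålesund, Kristiansand, Trondheim.
Distance 4: Hamar.
Distance 5: Drammen.
Distance 6: Oslo — contains Oslo.

6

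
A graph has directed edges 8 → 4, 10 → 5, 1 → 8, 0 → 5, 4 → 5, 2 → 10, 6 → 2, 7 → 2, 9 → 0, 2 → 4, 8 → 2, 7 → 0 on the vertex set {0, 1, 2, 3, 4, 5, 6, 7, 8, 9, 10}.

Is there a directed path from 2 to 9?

Explore from 2.
Distance 1: reach 4, 10.
Distance 2: reach 5.
The search from 2 is exhausted; no directed path reaches 9.

No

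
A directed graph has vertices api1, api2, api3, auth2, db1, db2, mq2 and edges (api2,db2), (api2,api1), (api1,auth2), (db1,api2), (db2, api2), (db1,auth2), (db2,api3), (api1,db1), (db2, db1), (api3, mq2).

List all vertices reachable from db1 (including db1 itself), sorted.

api1, api2, api3, auth2, db1, db2, mq2

Start at db1.
Its neighbours: api2, auth2.
Then their neighbours: api1, db2.
Then next layer: api3.
Then next layer: mq2.
Every vertex is now reached.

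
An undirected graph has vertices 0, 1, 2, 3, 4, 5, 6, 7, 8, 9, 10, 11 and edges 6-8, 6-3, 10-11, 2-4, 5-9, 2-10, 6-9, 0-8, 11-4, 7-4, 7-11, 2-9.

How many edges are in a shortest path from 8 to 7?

Distance 0: 8.
Distance 1: 0, 6.
Distance 2: 3, 9.
Distance 3: 2, 5.
Distance 4: 4, 10.
Distance 5: 7, 11 — contains 7.

5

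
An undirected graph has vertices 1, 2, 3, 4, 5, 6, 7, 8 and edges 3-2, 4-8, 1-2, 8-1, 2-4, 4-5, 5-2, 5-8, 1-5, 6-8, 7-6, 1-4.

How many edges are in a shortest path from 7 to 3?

Distance 0: 7.
Distance 1: 6.
Distance 2: 8.
Distance 3: 1, 4, 5.
Distance 4: 2.
Distance 5: 3 — contains 3.

5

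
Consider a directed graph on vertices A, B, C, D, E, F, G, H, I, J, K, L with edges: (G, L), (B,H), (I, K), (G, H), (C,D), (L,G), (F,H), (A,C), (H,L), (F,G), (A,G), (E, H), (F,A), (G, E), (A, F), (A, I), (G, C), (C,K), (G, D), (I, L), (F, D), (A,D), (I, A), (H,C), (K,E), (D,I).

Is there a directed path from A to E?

Yes

Explore from A.
Distance 1: reach C, D, F, G, I.
Distance 2: reach E, H, K, L.
Found E.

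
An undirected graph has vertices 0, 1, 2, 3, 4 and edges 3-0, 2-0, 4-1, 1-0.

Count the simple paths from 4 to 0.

4–1–0

1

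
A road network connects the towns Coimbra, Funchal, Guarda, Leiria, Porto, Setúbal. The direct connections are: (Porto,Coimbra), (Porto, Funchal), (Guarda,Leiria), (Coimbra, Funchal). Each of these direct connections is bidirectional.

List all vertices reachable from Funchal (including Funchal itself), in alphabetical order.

Coimbra, Funchal, Porto

Start at Funchal.
Its neighbours: Coimbra, Porto.
Nothing further is reachable.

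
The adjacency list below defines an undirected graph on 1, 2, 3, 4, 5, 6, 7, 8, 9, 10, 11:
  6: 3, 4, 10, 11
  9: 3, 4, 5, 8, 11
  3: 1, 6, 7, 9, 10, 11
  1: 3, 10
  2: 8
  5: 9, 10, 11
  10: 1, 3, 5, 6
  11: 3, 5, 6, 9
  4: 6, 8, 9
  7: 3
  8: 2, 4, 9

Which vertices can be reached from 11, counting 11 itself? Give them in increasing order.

1, 2, 3, 4, 5, 6, 7, 8, 9, 10, 11

Start at 11.
Its neighbours: 3, 5, 6, 9.
Then their neighbours: 1, 4, 7, 8, 10.
Then next layer: 2.
Every vertex is now reached.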